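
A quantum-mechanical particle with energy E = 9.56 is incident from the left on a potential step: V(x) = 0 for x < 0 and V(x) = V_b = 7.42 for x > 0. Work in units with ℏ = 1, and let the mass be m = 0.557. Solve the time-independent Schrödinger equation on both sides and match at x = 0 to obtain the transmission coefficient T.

The wavenumbers are k₁ = √(2mE)/ℏ = 3.263 on the left and k₂ = √(2m(E − V_b))/ℏ = 1.544 on the right.
Continuity of ψ and ψ′ at the step yields the reflection amplitude r = (k₁ − k₂)/(k₁ + k₂) = 0.3577; thus R = |r|² = 0.1279, T = 0.8721.

T = 0.872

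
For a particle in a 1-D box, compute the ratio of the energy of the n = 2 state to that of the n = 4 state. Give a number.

E_n = n²π²ℏ²/(2mL²) so the ratio is n₂²/n₁² = 4/16 = 0.25.

0.25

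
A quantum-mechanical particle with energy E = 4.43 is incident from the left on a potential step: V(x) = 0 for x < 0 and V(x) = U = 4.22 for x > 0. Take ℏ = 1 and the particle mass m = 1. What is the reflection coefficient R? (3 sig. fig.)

The wavenumbers are k₁ = √(2mE)/ℏ = 2.977 on the left and k₂ = √(2m(E − U))/ℏ = 0.6481 on the right.
Matching ψ and ψ′ at x = 0 gives r = (k₁ − k₂)/(k₁ + k₂), so R = r² = 0.4127 and T = 1 − R = 0.5873.

R = 0.413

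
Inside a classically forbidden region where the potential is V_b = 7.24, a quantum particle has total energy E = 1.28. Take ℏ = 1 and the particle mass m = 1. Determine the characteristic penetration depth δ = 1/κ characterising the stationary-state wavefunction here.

δ = 0.290

Since E < V_b the TISE in this region is ψ'' = κ²ψ with κ = √(2m(V_b − E))/ℏ.
κ = √(2 × 1 × 5.96) = 3.453. The penetration depth is δ = 1/κ = 0.290.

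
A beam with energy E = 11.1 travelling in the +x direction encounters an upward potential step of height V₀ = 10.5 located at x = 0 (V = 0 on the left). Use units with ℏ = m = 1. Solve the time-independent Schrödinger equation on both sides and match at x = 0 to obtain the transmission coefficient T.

T = 0.612

The wavenumbers are k₁ = √(2mE)/ℏ = 4.712 on the left and k₂ = √(2m(E − V₀))/ℏ = 1.095 on the right.
Continuity of ψ and ψ′ at the step yields the reflection amplitude r = (k₁ − k₂)/(k₁ + k₂) = 0.6227; thus R = |r|² = 0.3878, T = 0.6122.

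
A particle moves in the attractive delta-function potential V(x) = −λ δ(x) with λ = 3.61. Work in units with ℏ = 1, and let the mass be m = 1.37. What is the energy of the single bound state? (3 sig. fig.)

E = -8.93

The bound state is ψ(x) = √κ e^{−κ|x|}. The derivative jump ψ'(0⁺) − ψ'(0⁻) = −(2mλ/ℏ²)ψ(0) fixes κ = mλ/ℏ² = 4.946.
Then E = −ℏ²κ²/(2m) = −mλ²/(2ℏ²) = -8.927.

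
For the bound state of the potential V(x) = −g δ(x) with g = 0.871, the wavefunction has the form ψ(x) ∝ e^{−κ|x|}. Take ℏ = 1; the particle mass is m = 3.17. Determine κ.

κ = 2.76

Integrating the TISE across x = 0 gives the cusp condition ψ'(0⁺) − ψ'(0⁻) = −(2mg/ℏ²)ψ(0).
With ψ ∝ e^{−κ|x|} this yields −2κ = −2mg/ℏ², so κ = mg/ℏ² = 2.761.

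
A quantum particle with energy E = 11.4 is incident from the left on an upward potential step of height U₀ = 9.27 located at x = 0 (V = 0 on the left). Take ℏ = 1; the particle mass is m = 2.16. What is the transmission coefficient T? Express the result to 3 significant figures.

T = 0.843

On each side the TISE gives plane waves with k = √(2m(E − V))/ℏ: k₁ = √(2·2.16·11.4) = 7.018, k₂ = √(2·2.16·2.13) = 3.033.
Matching ψ and ψ′ at x = 0 gives r = (k₁ − k₂)/(k₁ + k₂), so R = r² = 0.1571 and T = 1 − R = 0.8429.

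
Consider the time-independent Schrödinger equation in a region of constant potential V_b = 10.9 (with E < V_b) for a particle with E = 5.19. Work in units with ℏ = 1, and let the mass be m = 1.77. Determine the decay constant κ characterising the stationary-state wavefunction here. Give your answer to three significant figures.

κ = 4.50

Since E < V_b the TISE in this region is ψ'' = κ²ψ with κ = √(2m(V_b − E))/ℏ.
κ = √(2 × 1.77 × 5.71) = 4.496.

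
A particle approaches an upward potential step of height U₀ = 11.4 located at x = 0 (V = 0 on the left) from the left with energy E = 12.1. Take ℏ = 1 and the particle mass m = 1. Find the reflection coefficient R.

R = 0.375

The wavenumbers are k₁ = √(2mE)/ℏ = 4.919 on the left and k₂ = √(2m(E − U₀))/ℏ = 1.183 on the right.
Matching ψ and ψ′ at x = 0 gives r = (k₁ − k₂)/(k₁ + k₂), so R = r² = 0.3748 and T = 1 − R = 0.6252.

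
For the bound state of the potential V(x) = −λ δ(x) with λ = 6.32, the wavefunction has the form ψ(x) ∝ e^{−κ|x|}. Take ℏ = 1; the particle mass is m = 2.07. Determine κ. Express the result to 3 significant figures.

κ = 13.1

Integrate −(ℏ²/2m)ψ'' − λδ(x)ψ = Eψ from −ε to +ε: the ψ'' term gives ψ'(0⁺) − ψ'(0⁻) and the δ term gives −(2mλ/ℏ²)ψ(0).
With ψ ∝ e^{−κ|x|} this yields −2κ = −2mλ/ℏ², so κ = mλ/ℏ² = 13.08.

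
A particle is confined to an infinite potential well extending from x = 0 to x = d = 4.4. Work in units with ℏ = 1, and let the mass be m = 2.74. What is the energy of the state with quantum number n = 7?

The infinite-well eigenfunctions ψ_n = √(2/d) sin(nπx/d) vanish at both walls, giving E_n = n²π²ℏ²/(2md²).
E_7 = 7² × π² / (2 × 2.74 × 4.4²) = 4.558.

E = 4.56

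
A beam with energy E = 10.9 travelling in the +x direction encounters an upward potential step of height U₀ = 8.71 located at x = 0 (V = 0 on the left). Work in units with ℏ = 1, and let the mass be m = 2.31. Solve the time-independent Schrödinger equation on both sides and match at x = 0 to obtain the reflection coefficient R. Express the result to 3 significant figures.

On each side the TISE gives plane waves with k = √(2m(E − V))/ℏ: k₁ = √(2·2.31·10.9) = 7.096, k₂ = √(2·2.31·2.19) = 3.181.
Continuity of ψ and ψ′ at the step yields the reflection amplitude r = (k₁ − k₂)/(k₁ + k₂) = 0.3810; thus R = |r|² = 0.1452, T = 0.8548.

R = 0.145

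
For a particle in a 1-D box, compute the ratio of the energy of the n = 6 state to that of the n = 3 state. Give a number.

4

Since E_n ∝ n², the ratio is (6/3)² = 4.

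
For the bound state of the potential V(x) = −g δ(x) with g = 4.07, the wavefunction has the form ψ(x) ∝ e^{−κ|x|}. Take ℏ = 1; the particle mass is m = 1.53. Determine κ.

Integrate −(ℏ²/2m)ψ'' − gδ(x)ψ = Eψ from −ε to +ε: the ψ'' term gives ψ'(0⁺) − ψ'(0⁻) and the δ term gives −(2mg/ℏ²)ψ(0).
With ψ ∝ e^{−κ|x|} this yields −2κ = −2mg/ℏ², so κ = mg/ℏ² = 6.227.

κ = 6.23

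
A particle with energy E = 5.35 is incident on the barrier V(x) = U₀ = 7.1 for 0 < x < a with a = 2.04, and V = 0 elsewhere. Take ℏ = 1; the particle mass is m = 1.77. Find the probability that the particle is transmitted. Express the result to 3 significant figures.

E < U₀: inside the barrier ψ ∝ e^{±κx} with κ = √(2m(U₀ − E))/ℏ = 2.489.
κa = 5.078, sinh(κa) = 80.18.
Matching ψ, ψ′ at both faces gives T = [1 + U₀² sinh²(κa) / (4E(U₀ − E))]⁻¹ = 1/8655 = 0.000116.

T = 0.000116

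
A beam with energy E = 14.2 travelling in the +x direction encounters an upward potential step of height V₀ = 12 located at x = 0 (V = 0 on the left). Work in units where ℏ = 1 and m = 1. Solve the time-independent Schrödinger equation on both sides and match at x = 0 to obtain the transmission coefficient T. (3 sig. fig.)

The wavenumbers are k₁ = √(2mE)/ℏ = 5.329 on the left and k₂ = √(2m(E − V₀))/ℏ = 2.098 on the right.
Matching ψ and ψ′ at x = 0 gives r = (k₁ − k₂)/(k₁ + k₂), so R = r² = 0.1893 and T = 1 − R = 0.8107.

T = 0.811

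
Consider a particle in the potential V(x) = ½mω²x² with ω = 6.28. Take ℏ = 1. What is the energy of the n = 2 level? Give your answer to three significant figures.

Using E_n = (n + ½)ℏω: E_2 = 2.5 × 6.28 = 15.70.

E = 15.7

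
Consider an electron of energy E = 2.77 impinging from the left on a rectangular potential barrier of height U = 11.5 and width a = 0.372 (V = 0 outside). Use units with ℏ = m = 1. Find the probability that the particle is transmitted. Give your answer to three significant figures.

Since E < U the interior solution is evanescent with decay constant κ = √(2m(U − E))/ℏ = 4.179.
κa = 1.554, sinh(κa) = 2.260.
Matching ψ, ψ′ at both faces gives T = [1 + U² sinh²(κa) / (4E(U − E))]⁻¹ = 1/7.986 = 0.125.

T = 0.125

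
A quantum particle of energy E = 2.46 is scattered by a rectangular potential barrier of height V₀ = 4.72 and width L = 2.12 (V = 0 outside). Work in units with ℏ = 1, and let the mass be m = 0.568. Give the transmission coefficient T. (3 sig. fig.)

E < V₀: inside the barrier ψ ∝ e^{±κx} with κ = √(2m(V₀ − E))/ℏ = 1.602.
κL = 3.397, sinh(κL) = 14.92.
Matching ψ, ψ′ at both faces gives T = [1 + V₀² sinh²(κL) / (4E(V₀ − E))]⁻¹ = 1/224.0 = 0.00447.

T = 0.00447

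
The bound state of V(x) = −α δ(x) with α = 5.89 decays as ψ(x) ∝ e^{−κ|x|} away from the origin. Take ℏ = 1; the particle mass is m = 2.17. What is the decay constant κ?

Integrating the TISE across x = 0 gives the cusp condition ψ'(0⁺) − ψ'(0⁻) = −(2mα/ℏ²)ψ(0).
With ψ ∝ e^{−κ|x|} this yields −2κ = −2mα/ℏ², so κ = mα/ℏ² = 12.78.

κ = 12.8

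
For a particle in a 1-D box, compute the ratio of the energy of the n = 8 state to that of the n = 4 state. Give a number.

4

Since E_n ∝ n², the ratio is (8/4)² = 4.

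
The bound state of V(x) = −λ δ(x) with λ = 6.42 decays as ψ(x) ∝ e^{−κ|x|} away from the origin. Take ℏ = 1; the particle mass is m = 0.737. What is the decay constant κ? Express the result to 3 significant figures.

κ = 4.73

Integrating the TISE across x = 0 gives the cusp condition ψ'(0⁺) − ψ'(0⁻) = −(2mλ/ℏ²)ψ(0).
With ψ ∝ e^{−κ|x|} this yields −2κ = −2mλ/ℏ², so κ = mλ/ℏ² = 4.732.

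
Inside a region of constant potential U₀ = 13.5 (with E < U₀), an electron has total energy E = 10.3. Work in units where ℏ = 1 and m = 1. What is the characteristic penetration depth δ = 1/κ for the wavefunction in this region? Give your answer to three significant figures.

Since E < U₀ the TISE in this region is ψ'' = κ²ψ with κ = √(2m(U₀ − E))/ℏ.
κ = √(2 × 1 × 3.2) = 2.530. The penetration depth is δ = 1/κ = 0.395.

δ = 0.395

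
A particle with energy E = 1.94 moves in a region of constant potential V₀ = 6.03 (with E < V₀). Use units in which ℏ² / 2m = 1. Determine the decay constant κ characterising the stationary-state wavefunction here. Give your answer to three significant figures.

κ = 2.02

Since E < V₀ the TISE in this region is ψ'' = κ²ψ with κ = √(2m(V₀ − E))/ℏ.
κ = √(2 × 0.5 × 4.09) = 2.022.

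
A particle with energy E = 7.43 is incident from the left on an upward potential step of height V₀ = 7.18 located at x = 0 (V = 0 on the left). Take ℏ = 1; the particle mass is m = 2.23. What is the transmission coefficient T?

On each side the TISE gives plane waves with k = √(2m(E − V))/ℏ: k₁ = √(2·2.23·7.43) = 5.757, k₂ = √(2·2.23·0.25) = 1.056.
Matching ψ and ψ′ at x = 0 gives r = (k₁ − k₂)/(k₁ + k₂), so R = r² = 0.4761 and T = 1 − R = 0.5239.

T = 0.524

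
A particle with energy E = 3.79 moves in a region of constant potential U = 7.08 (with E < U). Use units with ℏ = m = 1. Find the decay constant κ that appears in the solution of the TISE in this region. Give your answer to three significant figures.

κ = 2.57

Since E < U the TISE in this region is ψ'' = κ²ψ with κ = √(2m(U − E))/ℏ.
κ = √(2 × 1 × 3.29) = 2.565.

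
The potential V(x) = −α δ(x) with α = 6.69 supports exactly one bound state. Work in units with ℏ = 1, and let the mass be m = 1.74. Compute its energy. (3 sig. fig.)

The bound state is ψ(x) = √κ e^{−κ|x|}. The derivative jump ψ'(0⁺) − ψ'(0⁻) = −(2mα/ℏ²)ψ(0) fixes κ = mα/ℏ² = 11.64.
Then E = −ℏ²κ²/(2m) = −mα²/(2ℏ²) = -38.94.

E = -38.9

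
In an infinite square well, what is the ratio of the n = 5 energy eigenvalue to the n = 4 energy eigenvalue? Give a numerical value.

Since E_n ∝ n², the ratio is (5/4)² = 1.5625.

1.5625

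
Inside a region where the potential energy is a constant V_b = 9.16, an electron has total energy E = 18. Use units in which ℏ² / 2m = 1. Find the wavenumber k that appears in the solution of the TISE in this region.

With E > V_b the solution is oscillatory, ψ ∝ e^{±ikx} with k = √(2m(E − V_b))/ℏ.
k = √(2 × 0.5 × 8.84) = 2.973.

k = 2.97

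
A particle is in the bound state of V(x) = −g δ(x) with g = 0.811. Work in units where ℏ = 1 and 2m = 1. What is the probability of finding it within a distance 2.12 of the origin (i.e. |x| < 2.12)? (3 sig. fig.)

P = 0.821

The normalised bound state is ψ = √κ e^{−κ|x|} with κ = mg/ℏ² = 0.4055.
P(|x| < d) = ∫_{−d}^{d} κ e^{−2κ|x|} dx = 1 − e^{−2κd} = 1 − e^{−1.719} = 0.8208.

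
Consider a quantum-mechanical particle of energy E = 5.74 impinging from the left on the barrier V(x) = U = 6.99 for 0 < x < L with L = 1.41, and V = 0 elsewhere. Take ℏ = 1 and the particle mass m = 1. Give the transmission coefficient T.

T = 0.0271

Since E < U the interior solution is evanescent with decay constant κ = √(2m(U − E))/ℏ = 1.581.
κL = 2.229, sinh(κL) = 4.593.
The exact tunnelling result is T⁻¹ = 1 + U² sinh²(κL) / [4E(U − E)] = 36.92, so T = 0.0271.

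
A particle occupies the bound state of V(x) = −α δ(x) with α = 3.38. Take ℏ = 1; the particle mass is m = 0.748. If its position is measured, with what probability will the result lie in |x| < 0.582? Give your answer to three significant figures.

P = 0.947

The normalised bound state is ψ = √κ e^{−κ|x|} with κ = mα/ℏ² = 2.528.
P(|x| < d) = ∫_{−d}^{d} κ e^{−2κ|x|} dx = 1 − e^{−2κd} = 1 − e^{−2.943} = 0.9473.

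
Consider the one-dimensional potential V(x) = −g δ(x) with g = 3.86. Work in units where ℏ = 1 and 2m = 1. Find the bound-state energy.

E = -3.72

For x ≠ 0 the bound state is ψ ∝ e^{−κ|x|}; integrating the TISE across the delta gives the cusp condition 2κ = 2mg/ℏ², so κ = 1.930.
Then E = −ℏ²κ²/(2m) = −mg²/(2ℏ²) = -3.725.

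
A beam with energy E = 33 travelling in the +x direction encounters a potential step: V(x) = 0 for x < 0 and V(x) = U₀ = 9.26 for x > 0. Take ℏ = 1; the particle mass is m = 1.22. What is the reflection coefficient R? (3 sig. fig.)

The wavenumbers are k₁ = √(2mE)/ℏ = 8.973 on the left and k₂ = √(2m(E − U₀))/ℏ = 7.611 on the right.
Continuity of ψ and ψ′ at the step yields the reflection amplitude r = (k₁ − k₂)/(k₁ + k₂) = 0.08215; thus R = |r|² = 0.006749, T = 0.9933.

R = 0.00675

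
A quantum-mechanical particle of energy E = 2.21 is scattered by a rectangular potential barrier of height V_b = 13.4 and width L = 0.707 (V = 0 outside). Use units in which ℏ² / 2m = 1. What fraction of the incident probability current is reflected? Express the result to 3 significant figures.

Since E < V_b the interior solution is evanescent with decay constant κ = √(2m(V_b − E))/ℏ = 3.345.
κL = 2.365, sinh(κL) = 5.275.
The exact tunnelling result is T⁻¹ = 1 + V_b² sinh²(κL) / [4E(V_b − E)] = 51.51, so T = 0.0194.
R = 1 − T = 0.981.

R = 0.981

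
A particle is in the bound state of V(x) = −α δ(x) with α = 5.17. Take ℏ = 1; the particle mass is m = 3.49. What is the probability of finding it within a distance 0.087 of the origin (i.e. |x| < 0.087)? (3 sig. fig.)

P = 0.957

The normalised bound state is ψ = √κ e^{−κ|x|} with κ = mα/ℏ² = 18.04.
P(|x| < d) = ∫_{−d}^{d} κ e^{−2κ|x|} dx = 1 − e^{−2κd} = 1 − e^{−3.140} = 0.9567.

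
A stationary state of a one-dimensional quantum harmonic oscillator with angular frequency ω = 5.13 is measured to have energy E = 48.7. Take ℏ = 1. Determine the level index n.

Invert E_n = (n + ½)ℏω: n = E/ℏω − ½ = 8.993, so n = 9.

n = 9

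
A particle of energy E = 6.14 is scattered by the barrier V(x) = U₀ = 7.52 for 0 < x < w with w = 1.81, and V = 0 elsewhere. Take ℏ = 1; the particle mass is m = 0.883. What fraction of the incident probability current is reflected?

Since E < U₀ the interior solution is evanescent with decay constant κ = √(2m(U₀ − E))/ℏ = 1.561.
κw = 2.826, sinh(κw) = 8.406.
The exact tunnelling result is T⁻¹ = 1 + U₀² sinh²(κw) / [4E(U₀ − E)] = 118.9, so T = 0.00841.
R = 1 − T = 0.992.

R = 0.992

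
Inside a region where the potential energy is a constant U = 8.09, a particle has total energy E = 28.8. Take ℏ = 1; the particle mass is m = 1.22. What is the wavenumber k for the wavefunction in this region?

k = 7.11

With E > U the solution is oscillatory, ψ ∝ e^{±ikx} with k = √(2m(E − U))/ℏ.
k = √(2 × 1.22 × 20.71) = 7.109.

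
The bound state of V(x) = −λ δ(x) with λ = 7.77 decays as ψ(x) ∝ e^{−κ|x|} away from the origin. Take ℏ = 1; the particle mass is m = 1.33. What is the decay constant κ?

Integrate −(ℏ²/2m)ψ'' − λδ(x)ψ = Eψ from −ε to +ε: the ψ'' term gives ψ'(0⁺) − ψ'(0⁻) and the δ term gives −(2mλ/ℏ²)ψ(0).
With ψ ∝ e^{−κ|x|} this yields −2κ = −2mλ/ℏ², so κ = mλ/ℏ² = 10.33.

κ = 10.3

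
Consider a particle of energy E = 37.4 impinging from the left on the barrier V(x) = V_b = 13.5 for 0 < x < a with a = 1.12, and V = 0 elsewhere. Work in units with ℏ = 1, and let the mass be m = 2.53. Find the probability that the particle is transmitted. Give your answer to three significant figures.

Above the barrier the interior wavenumber is k₂ = √(2m(E − V_b))/ℏ = 11.00, giving phase k₂a = 12.32.
Matching at both interfaces gives T⁻¹ = 1 + V_b² sin²(k₂a) / [4E(E − V_b)] = 1.003, hence T = 0.997.

T = 0.997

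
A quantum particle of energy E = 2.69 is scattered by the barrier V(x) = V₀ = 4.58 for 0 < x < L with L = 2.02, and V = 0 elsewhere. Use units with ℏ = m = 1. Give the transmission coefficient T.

T = 0.00150

Since E < V₀ the interior solution is evanescent with decay constant κ = √(2m(V₀ − E))/ℏ = 1.944.
κL = 3.927, sinh(κL) = 25.38.
Matching ψ, ψ′ at both faces gives T = [1 + V₀² sinh²(κL) / (4E(V₀ − E))]⁻¹ = 1/665.2 = 0.00150.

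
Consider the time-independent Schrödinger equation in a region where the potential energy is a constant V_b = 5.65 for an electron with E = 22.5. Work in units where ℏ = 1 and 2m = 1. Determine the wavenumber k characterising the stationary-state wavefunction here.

With E > V_b the solution is oscillatory, ψ ∝ e^{±ikx} with k = √(2m(E − V_b))/ℏ.
k = √(2 × 0.5 × 16.85) = 4.105.

k = 4.10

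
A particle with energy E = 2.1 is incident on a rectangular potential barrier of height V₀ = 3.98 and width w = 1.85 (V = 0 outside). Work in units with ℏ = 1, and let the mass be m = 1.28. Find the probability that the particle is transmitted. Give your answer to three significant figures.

T = 0.00119

Since E < V₀ the interior solution is evanescent with decay constant κ = √(2m(V₀ − E))/ℏ = 2.194.
κw = 4.059, sinh(κw) = 28.94.
The exact tunnelling result is T⁻¹ = 1 + V₀² sinh²(κw) / [4E(V₀ − E)] = 840.9, so T = 0.00119.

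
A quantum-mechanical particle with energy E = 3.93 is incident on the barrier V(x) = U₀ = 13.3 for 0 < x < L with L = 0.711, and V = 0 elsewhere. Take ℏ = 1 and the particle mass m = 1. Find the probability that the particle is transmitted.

Since E < U₀ the interior solution is evanescent with decay constant κ = √(2m(U₀ − E))/ℏ = 4.329.
κL = 3.078, sinh(κL) = 10.83.
The exact tunnelling result is T⁻¹ = 1 + U₀² sinh²(κL) / [4E(U₀ − E)] = 141.9, so T = 0.00705.

T = 0.00705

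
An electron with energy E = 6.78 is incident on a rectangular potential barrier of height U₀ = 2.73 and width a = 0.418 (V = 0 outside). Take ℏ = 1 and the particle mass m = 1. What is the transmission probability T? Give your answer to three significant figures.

T = 0.945

E > U₀: inside the barrier k₂ = √(2m(E − U₀))/ℏ = 2.846, k₂a = 1.190.
Matching at both interfaces gives T⁻¹ = 1 + U₀² sin²(k₂a) / [4E(E − U₀)] = 1.058, hence T = 0.945.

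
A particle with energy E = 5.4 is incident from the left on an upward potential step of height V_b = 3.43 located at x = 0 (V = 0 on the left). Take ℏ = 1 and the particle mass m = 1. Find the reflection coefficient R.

The wavenumbers are k₁ = √(2mE)/ℏ = 3.286 on the left and k₂ = √(2m(E − V_b))/ℏ = 1.985 on the right.
Continuity of ψ and ψ′ at the step yields the reflection amplitude r = (k₁ − k₂)/(k₁ + k₂) = 0.2469; thus R = |r|² = 0.06095, T = 0.9390.

R = 0.0610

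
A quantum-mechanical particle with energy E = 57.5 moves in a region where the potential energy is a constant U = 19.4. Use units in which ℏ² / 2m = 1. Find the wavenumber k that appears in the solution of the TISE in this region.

With E > U the solution is oscillatory, ψ ∝ e^{±ikx} with k = √(2m(E − U))/ℏ.
k = √(2 × 0.5 × 38.1) = 6.173.

k = 6.17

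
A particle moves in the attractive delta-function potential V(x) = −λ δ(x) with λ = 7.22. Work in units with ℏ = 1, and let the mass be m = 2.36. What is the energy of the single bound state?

For x ≠ 0 the bound state is ψ ∝ e^{−κ|x|}; integrating the TISE across the delta gives the cusp condition 2κ = 2mλ/ℏ², so κ = 17.04.
Then E = −ℏ²κ²/(2m) = −mλ²/(2ℏ²) = -61.51.

E = -61.5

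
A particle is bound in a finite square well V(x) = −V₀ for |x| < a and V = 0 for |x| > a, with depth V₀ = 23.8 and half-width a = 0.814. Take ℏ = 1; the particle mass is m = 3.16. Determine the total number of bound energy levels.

N = 7

Define the well-strength parameter z₀ = (a/ℏ)√(2mV₀) = 0.814 × √(2·3.16·23.8) = 9.983.
A new bound state (alternating even/odd) appears each time z₀ passes a multiple of π/2, so N = ⌊2z₀/π⌋ + 1 = ⌊6.356⌋ + 1 = 7.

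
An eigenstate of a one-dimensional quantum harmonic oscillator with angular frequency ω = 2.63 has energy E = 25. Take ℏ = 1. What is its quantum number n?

n = 9

E_n = ℏω(n + ½) ⇒ n = E/(ℏω) − ½ = 25/2.63 − 0.5 = 9.006 → n = 9.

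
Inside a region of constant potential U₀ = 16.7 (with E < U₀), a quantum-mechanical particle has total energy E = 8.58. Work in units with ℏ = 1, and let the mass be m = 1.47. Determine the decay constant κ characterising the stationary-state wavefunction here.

κ = 4.89

Since E < U₀ the TISE in this region is ψ'' = κ²ψ with κ = √(2m(U₀ − E))/ℏ.
κ = √(2 × 1.47 × 8.12) = 4.886.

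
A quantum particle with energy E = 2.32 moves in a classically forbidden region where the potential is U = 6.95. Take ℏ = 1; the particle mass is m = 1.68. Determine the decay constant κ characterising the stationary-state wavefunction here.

κ = 3.94

Since E < U the TISE in this region is ψ'' = κ²ψ with κ = √(2m(U − E))/ℏ.
κ = √(2 × 1.68 × 4.63) = 3.944.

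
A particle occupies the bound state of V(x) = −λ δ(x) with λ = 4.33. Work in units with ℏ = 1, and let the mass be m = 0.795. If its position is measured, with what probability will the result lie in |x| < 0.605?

The normalised bound state is ψ = √κ e^{−κ|x|} with κ = mλ/ℏ² = 3.442.
P(|x| < d) = ∫_{−d}^{d} κ e^{−2κ|x|} dx = 1 − e^{−2κd} = 1 − e^{−4.165} = 0.9845.

P = 0.984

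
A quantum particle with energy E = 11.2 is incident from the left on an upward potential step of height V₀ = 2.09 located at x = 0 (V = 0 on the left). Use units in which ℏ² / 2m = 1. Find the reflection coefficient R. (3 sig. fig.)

On each side the TISE gives plane waves with k = √(2m(E − V))/ℏ: k₁ = √(2·½·11.2) = 3.347, k₂ = √(2·½·9.11) = 3.018.
Matching ψ and ψ′ at x = 0 gives r = (k₁ − k₂)/(k₁ + k₂), so R = r² = 0.002661 and T = 1 − R = 0.9973.

R = 0.00266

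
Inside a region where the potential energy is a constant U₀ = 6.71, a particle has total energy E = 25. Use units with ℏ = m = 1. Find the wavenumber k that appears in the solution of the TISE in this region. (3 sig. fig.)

k = 6.05

With E > U₀ the solution is oscillatory, ψ ∝ e^{±ikx} with k = √(2m(E − U₀))/ℏ.
k = √(2 × 1 × 18.29) = 6.048.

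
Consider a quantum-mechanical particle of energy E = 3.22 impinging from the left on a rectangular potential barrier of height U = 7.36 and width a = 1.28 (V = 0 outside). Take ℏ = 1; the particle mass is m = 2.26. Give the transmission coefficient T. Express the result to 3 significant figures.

E < U: inside the barrier ψ ∝ e^{±κx} with κ = √(2m(U − E))/ℏ = 4.326.
κa = 5.537, sinh(κa) = 127.0.
Matching ψ, ψ′ at both faces gives T = [1 + U² sinh²(κa) / (4E(U − E))]⁻¹ = 1/16380 = 0.0000611.

T = 0.0000611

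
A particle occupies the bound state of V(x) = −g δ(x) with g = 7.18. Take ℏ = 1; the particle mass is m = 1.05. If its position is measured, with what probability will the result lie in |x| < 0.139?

P = 0.877

The normalised bound state is ψ = √κ e^{−κ|x|} with κ = mg/ℏ² = 7.539.
P(|x| < d) = ∫_{−d}^{d} κ e^{−2κ|x|} dx = 1 − e^{−2κd} = 1 − e^{−2.096} = 0.8770.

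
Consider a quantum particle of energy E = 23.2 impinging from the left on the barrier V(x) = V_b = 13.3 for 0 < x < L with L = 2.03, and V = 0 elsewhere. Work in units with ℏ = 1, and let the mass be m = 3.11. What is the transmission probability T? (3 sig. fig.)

Above the barrier the interior wavenumber is k₂ = √(2m(E − V_b))/ℏ = 7.847, giving phase k₂L = 15.93.
Matching at both interfaces gives T⁻¹ = 1 + V_b² sin²(k₂L) / [4E(E − V_b)] = 1.009, hence T = 0.991.

T = 0.991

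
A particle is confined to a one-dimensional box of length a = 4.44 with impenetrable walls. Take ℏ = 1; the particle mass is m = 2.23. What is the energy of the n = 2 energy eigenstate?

E = 0.449

The infinite-well eigenfunctions ψ_n = √(2/a) sin(nπx/a) vanish at both walls, giving E_n = n²π²ℏ²/(2ma²).
E_2 = 2² × π² / (2 × 2.23 × 4.44²) = 0.4490.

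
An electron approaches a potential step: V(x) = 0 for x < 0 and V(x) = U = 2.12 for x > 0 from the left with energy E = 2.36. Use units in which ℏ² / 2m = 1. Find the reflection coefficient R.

The wavenumbers are k₁ = √(2mE)/ℏ = 1.536 on the left and k₂ = √(2m(E − U))/ℏ = 0.4899 on the right.
Matching ψ and ψ′ at x = 0 gives r = (k₁ − k₂)/(k₁ + k₂), so R = r² = 0.2667 and T = 1 − R = 0.7333.

R = 0.267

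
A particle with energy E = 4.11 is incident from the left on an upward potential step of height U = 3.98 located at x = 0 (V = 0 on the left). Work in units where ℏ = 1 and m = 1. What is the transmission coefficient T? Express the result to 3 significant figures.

On each side the TISE gives plane waves with k = √(2m(E − V))/ℏ: k₁ = √(2·1·4.11) = 2.867, k₂ = √(2·1·0.13) = 0.5099.
Matching ψ and ψ′ at x = 0 gives r = (k₁ − k₂)/(k₁ + k₂), so R = r² = 0.4872 and T = 1 − R = 0.5128.

T = 0.513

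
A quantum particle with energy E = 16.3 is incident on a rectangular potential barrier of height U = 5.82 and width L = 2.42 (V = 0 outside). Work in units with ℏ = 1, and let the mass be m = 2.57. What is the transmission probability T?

T = 0.963

Above the barrier the interior wavenumber is k₂ = √(2m(E − U))/ℏ = 7.339, giving phase k₂L = 17.76.
Matching at both interfaces gives T⁻¹ = 1 + U² sin²(k₂L) / [4E(E − U)] = 1.039, hence T = 0.963.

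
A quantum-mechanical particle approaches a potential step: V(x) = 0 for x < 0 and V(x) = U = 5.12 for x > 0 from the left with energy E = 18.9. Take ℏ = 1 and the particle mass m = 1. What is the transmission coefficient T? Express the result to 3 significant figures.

On each side the TISE gives plane waves with k = √(2m(E − V))/ℏ: k₁ = √(2·1·18.9) = 6.148, k₂ = √(2·1·13.78) = 5.250.
Matching ψ and ψ′ at x = 0 gives r = (k₁ − k₂)/(k₁ + k₂), so R = r² = 0.006213 and T = 1 − R = 0.9938.

T = 0.994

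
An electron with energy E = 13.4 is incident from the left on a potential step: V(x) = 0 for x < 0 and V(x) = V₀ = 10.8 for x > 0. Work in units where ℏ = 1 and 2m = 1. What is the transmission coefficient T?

T = 0.849

On each side the TISE gives plane waves with k = √(2m(E − V))/ℏ: k₁ = √(2·½·13.4) = 3.661, k₂ = √(2·½·2.6) = 1.612.
Continuity of ψ and ψ′ at the step yields the reflection amplitude r = (k₁ − k₂)/(k₁ + k₂) = 0.3884; thus R = |r|² = 0.1509, T = 0.8491.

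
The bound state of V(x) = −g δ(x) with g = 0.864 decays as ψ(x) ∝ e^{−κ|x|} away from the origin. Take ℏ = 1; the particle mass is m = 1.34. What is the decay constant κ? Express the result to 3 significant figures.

κ = 1.16

Integrating the TISE across x = 0 gives the cusp condition ψ'(0⁺) − ψ'(0⁻) = −(2mg/ℏ²)ψ(0).
With ψ ∝ e^{−κ|x|} this yields −2κ = −2mg/ℏ², so κ = mg/ℏ² = 1.158.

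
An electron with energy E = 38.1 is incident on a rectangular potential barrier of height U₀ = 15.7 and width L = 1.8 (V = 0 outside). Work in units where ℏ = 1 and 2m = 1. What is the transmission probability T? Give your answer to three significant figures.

T = 0.957

Above the barrier the interior wavenumber is k₂ = √(2m(E − U₀))/ℏ = 4.733, giving phase k₂L = 8.519.
Matching at both interfaces gives T⁻¹ = 1 + U₀² sin²(k₂L) / [4E(E − U₀)] = 1.045, hence T = 0.957.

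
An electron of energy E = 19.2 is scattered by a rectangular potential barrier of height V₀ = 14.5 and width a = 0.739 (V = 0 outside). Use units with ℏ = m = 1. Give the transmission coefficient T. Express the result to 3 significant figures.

T = 0.744

E > V₀: inside the barrier k₂ = √(2m(E − V₀))/ℏ = 3.066, k₂a = 2.266.
Matching at both interfaces gives T⁻¹ = 1 + V₀² sin²(k₂a) / [4E(E − V₀)] = 1.344, hence T = 0.744.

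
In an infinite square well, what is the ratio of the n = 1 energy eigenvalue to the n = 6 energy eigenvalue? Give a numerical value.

Since E_n ∝ n², the ratio is (1/6)² = 0.0277778.

0.0277778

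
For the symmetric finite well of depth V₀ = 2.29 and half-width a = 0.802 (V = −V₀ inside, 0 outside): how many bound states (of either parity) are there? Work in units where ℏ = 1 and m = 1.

N = 2

The dimensionless depth is z₀ = a√(2mV₀)/ℏ = 0.802 × √(4.580) = 1.716.
The even/odd transcendental equations gain one root per π/2 in z₀, giving N = 1 + ⌊2z₀/π⌋ = 1 + ⌊1.093⌋ = 2.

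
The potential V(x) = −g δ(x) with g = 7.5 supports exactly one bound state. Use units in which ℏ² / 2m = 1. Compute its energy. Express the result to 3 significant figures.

E = -14.1

The bound state is ψ(x) = √κ e^{−κ|x|}. The derivative jump ψ'(0⁺) − ψ'(0⁻) = −(2mg/ℏ²)ψ(0) fixes κ = mg/ℏ² = 3.750.
Then E = −ℏ²κ²/(2m) = −mg²/(2ℏ²) = -14.06.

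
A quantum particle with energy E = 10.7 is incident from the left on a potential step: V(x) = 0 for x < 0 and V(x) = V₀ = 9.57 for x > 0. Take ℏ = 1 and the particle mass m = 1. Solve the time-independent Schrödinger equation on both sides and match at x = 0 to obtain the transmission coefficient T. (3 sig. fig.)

On each side the TISE gives plane waves with k = √(2m(E − V))/ℏ: k₁ = √(2·1·10.7) = 4.626, k₂ = √(2·1·1.13) = 1.503.
Matching ψ and ψ′ at x = 0 gives r = (k₁ − k₂)/(k₁ + k₂), so R = r² = 0.2596 and T = 1 − R = 0.7404.

T = 0.740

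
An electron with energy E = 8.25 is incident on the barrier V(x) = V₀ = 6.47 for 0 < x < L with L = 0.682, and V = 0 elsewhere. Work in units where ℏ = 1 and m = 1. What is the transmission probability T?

Above the barrier the interior wavenumber is k₂ = √(2m(E − V₀))/ℏ = 1.887, giving phase k₂L = 1.287.
Matching at both interfaces gives T⁻¹ = 1 + V₀² sin²(k₂L) / [4E(E − V₀)] = 1.657, hence T = 0.604.

T = 0.604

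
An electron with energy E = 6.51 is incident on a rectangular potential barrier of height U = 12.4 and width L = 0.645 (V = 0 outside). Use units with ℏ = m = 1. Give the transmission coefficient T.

T = 0.0465

E < U: inside the barrier ψ ∝ e^{±κx} with κ = √(2m(U − E))/ℏ = 3.432.
κL = 2.214, sinh(κL) = 4.520.
The exact tunnelling result is T⁻¹ = 1 + U² sinh²(κL) / [4E(U − E)] = 21.49, so T = 0.0465.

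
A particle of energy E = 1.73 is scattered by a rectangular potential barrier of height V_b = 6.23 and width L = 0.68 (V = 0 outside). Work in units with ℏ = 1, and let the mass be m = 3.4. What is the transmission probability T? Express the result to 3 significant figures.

T = 0.00173

Since E < V_b the interior solution is evanescent with decay constant κ = √(2m(V_b − E))/ℏ = 5.532.
κL = 3.762, sinh(κL) = 21.50.
The exact tunnelling result is T⁻¹ = 1 + V_b² sinh²(κL) / [4E(V_b − E)] = 577.0, so T = 0.00173.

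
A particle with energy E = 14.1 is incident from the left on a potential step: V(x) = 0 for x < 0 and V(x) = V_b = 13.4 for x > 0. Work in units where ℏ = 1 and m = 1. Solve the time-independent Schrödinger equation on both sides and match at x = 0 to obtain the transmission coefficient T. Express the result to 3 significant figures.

The wavenumbers are k₁ = √(2mE)/ℏ = 5.310 on the left and k₂ = √(2m(E − V_b))/ℏ = 1.183 on the right.
Matching ψ and ψ′ at x = 0 gives r = (k₁ − k₂)/(k₁ + k₂), so R = r² = 0.4040 and T = 1 − R = 0.5960.

T = 0.596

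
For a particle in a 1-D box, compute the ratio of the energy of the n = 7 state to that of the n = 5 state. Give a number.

1.96

E_n = n²π²ℏ²/(2mL²) so the ratio is n₂²/n₁² = 49/25 = 1.96.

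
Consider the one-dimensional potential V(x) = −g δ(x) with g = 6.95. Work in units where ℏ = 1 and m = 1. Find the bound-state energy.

The bound state is ψ(x) = √κ e^{−κ|x|}. The derivative jump ψ'(0⁺) − ψ'(0⁻) = −(2mg/ℏ²)ψ(0) fixes κ = mg/ℏ² = 6.950.
Then E = −ℏ²κ²/(2m) = −mg²/(2ℏ²) = -24.15.

E = -24.2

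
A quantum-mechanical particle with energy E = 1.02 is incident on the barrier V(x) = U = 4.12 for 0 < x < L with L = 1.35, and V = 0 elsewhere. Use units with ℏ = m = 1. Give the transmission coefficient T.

T = 0.00358

E < U: inside the barrier ψ ∝ e^{±κx} with κ = √(2m(U − E))/ℏ = 2.490.
κL = 3.361, sinh(κL) = 14.40.
Matching ψ, ψ′ at both faces gives T = [1 + U² sinh²(κL) / (4E(U − E))]⁻¹ = 1/279.2 = 0.00358.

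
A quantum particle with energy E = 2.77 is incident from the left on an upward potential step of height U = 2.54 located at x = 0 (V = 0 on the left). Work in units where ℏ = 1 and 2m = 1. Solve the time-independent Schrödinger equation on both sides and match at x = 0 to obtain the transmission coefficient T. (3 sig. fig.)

On each side the TISE gives plane waves with k = √(2m(E − V))/ℏ: k₁ = √(2·½·2.77) = 1.664, k₂ = √(2·½·0.23) = 0.4796.
Continuity of ψ and ψ′ at the step yields the reflection amplitude r = (k₁ − k₂)/(k₁ + k₂) = 0.5526; thus R = |r|² = 0.3054, T = 0.6946.

T = 0.695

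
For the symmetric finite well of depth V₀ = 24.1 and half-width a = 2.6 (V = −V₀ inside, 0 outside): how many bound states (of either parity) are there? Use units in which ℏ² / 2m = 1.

Define the well-strength parameter z₀ = (a/ℏ)√(2mV₀) = 2.6 × √(2·0.5·24.1) = 12.76.
The even/odd transcendental equations gain one root per π/2 in z₀, giving N = 1 + ⌊2z₀/π⌋ = 1 + ⌊8.126⌋ = 9.

N = 9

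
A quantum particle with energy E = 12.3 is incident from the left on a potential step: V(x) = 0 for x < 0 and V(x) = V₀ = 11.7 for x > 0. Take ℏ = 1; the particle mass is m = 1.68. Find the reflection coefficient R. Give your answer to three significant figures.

R = 0.407

The wavenumbers are k₁ = √(2mE)/ℏ = 6.429 on the left and k₂ = √(2m(E − V₀))/ℏ = 1.420 on the right.
Matching ψ and ψ′ at x = 0 gives r = (k₁ − k₂)/(k₁ + k₂), so R = r² = 0.4073 and T = 1 − R = 0.5927.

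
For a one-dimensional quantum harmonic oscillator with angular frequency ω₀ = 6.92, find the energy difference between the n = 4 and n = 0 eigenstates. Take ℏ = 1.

ΔE = 27.7

E_n = ℏω₀(n + ½), so ΔE = (4 − 0) ℏω₀ = 4 × 6.92 = 27.68.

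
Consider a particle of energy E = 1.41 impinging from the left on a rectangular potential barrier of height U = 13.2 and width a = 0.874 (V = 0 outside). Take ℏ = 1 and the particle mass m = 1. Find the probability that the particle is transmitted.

T = 0.000314

E < U: inside the barrier ψ ∝ e^{±κx} with κ = √(2m(U − E))/ℏ = 4.856.
κa = 4.244, sinh(κa) = 34.84.
Matching ψ, ψ′ at both faces gives T = [1 + U² sinh²(κa) / (4E(U − E))]⁻¹ = 1/3181 = 0.000314.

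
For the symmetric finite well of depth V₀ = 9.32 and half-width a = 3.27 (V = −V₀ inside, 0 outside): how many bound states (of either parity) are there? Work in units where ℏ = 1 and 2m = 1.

N = 7

Define the well-strength parameter z₀ = (a/ℏ)√(2mV₀) = 3.27 × √(2·0.5·9.32) = 9.983.
A new bound state (alternating even/odd) appears each time z₀ passes a multiple of π/2, so N = ⌊2z₀/π⌋ + 1 = ⌊6.355⌋ + 1 = 7.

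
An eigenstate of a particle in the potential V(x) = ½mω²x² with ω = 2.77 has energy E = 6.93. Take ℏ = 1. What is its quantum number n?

Invert E_n = (n + ½)ℏω: n = E/ℏω − ½ = 2.002, so n = 2.

n = 2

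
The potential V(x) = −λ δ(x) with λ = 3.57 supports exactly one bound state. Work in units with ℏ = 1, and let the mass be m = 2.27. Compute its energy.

For x ≠ 0 the bound state is ψ ∝ e^{−κ|x|}; integrating the TISE across the delta gives the cusp condition 2κ = 2mλ/ℏ², so κ = 8.104.
Then E = −ℏ²κ²/(2m) = −mλ²/(2ℏ²) = -14.47.

E = -14.5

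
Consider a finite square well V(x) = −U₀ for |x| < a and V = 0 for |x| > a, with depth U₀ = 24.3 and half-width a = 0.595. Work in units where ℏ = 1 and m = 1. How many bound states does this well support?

Define the well-strength parameter z₀ = (a/ℏ)√(2mU₀) = 0.595 × √(2·1·24.3) = 4.148.
A new bound state (alternating even/odd) appears each time z₀ passes a multiple of π/2, so N = ⌊2z₀/π⌋ + 1 = ⌊2.641⌋ + 1 = 3.

N = 3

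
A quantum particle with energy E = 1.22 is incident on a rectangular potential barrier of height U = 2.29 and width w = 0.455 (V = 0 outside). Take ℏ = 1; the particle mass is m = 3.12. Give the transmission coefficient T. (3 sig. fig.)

T = 0.317

Since E < U the interior solution is evanescent with decay constant κ = √(2m(U − E))/ℏ = 2.584.
κw = 1.176, sinh(κw) = 1.466.
The exact tunnelling result is T⁻¹ = 1 + U² sinh²(κw) / [4E(U − E)] = 3.158, so T = 0.317.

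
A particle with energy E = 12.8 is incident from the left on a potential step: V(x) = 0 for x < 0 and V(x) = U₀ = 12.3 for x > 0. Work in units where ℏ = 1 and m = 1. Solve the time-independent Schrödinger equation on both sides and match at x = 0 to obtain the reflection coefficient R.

On each side the TISE gives plane waves with k = √(2m(E − V))/ℏ: k₁ = √(2·1·12.8) = 5.060, k₂ = √(2·1·0.5) = 1.000.
Matching ψ and ψ′ at x = 0 gives r = (k₁ − k₂)/(k₁ + k₂), so R = r² = 0.4488 and T = 1 − R = 0.5512.

R = 0.449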